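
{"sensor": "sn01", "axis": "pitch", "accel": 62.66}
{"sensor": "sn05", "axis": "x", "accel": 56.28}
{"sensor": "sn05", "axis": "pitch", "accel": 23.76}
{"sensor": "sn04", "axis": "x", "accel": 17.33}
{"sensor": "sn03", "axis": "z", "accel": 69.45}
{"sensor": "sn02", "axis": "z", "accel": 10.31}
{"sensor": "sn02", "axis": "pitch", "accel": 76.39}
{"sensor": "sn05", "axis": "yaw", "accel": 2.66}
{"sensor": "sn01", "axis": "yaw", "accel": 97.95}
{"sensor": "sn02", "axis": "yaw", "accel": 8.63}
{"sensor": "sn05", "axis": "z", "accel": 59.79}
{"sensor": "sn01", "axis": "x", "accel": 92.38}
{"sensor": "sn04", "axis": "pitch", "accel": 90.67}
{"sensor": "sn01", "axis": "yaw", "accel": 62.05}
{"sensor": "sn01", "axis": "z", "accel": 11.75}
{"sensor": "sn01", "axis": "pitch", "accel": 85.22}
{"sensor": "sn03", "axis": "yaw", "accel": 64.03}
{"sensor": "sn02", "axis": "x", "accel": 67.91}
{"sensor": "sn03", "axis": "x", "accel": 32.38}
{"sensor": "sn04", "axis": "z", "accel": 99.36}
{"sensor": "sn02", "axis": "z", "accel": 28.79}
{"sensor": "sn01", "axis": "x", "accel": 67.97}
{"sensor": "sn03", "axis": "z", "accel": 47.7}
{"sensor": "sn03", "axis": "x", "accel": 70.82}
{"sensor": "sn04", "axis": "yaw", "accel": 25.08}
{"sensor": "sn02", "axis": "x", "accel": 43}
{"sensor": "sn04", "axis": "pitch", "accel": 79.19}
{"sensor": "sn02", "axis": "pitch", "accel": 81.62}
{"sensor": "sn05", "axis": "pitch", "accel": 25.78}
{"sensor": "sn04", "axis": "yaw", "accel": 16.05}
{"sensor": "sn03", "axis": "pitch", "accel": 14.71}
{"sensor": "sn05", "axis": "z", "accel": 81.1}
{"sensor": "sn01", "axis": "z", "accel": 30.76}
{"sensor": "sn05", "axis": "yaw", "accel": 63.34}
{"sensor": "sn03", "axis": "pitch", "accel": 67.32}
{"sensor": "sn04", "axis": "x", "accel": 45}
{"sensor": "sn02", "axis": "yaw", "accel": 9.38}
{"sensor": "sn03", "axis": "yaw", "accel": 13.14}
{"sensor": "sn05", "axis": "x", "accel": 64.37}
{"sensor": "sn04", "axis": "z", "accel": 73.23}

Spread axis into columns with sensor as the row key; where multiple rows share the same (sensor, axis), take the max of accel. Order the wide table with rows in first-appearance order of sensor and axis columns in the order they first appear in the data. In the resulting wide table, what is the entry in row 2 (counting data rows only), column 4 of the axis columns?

With rows in first-appearance order of sensor, row 2 is sensor=sn05. axis columns in first-appearance order: pitch, x, z, yaw; column 4 is yaw.
Long rows with sensor=sn05, axis=yaw: max(2.66, 63.34) = 63.34.

63.34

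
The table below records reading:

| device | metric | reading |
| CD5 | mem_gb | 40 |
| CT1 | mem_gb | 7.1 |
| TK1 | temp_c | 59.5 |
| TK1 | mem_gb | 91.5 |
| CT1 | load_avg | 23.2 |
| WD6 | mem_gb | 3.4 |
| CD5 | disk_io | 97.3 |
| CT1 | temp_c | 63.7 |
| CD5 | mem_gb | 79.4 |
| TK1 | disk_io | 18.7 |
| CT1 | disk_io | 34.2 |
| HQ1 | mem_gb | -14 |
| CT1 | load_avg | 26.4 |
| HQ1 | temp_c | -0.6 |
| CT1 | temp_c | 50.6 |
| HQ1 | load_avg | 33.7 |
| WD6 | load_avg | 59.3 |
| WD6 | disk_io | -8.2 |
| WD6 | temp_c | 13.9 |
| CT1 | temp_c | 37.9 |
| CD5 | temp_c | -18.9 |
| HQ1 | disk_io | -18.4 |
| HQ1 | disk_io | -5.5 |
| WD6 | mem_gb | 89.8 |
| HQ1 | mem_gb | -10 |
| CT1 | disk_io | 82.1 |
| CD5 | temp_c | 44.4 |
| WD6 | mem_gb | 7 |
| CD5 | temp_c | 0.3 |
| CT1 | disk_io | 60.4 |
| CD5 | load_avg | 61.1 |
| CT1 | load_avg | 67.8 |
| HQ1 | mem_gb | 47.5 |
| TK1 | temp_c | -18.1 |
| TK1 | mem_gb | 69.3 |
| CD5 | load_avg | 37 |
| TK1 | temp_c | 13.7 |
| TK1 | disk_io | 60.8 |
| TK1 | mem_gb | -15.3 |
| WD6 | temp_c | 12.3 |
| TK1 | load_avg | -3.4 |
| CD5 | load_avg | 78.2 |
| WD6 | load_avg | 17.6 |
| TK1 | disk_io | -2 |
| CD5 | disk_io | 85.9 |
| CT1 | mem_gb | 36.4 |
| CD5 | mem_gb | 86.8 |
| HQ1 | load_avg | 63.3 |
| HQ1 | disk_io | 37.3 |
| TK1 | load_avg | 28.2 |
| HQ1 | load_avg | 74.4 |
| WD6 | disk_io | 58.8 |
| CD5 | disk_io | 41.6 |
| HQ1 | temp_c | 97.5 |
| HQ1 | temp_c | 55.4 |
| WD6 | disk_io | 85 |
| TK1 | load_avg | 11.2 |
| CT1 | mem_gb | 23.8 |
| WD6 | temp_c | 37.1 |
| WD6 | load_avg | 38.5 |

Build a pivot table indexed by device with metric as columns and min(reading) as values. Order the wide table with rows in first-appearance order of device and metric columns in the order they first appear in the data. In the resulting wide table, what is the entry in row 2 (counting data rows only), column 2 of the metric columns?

37.9

With rows in first-appearance order of device, row 2 is device=CT1. metric columns in first-appearance order: mem_gb, temp_c, load_avg, disk_io; column 2 is temp_c.
Long rows with device=CT1, metric=temp_c: min(63.7, 50.6, 37.9) = 37.9.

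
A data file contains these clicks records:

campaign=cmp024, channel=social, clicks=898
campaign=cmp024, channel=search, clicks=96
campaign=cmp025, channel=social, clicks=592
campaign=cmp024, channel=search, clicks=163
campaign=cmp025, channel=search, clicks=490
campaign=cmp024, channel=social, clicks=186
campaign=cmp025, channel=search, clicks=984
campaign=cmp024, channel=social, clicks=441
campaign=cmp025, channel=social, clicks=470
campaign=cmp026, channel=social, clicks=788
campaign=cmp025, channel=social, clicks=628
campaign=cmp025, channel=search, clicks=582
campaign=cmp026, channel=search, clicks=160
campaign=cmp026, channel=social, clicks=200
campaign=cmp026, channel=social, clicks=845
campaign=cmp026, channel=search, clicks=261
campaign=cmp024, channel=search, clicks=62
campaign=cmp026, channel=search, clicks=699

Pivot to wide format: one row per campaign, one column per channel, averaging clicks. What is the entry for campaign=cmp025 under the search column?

Rows with campaign=cmp025 and channel=search: clicks values are 490, 984, 582.
(490 + 984 + 582) / 3 = 685.33.

685.33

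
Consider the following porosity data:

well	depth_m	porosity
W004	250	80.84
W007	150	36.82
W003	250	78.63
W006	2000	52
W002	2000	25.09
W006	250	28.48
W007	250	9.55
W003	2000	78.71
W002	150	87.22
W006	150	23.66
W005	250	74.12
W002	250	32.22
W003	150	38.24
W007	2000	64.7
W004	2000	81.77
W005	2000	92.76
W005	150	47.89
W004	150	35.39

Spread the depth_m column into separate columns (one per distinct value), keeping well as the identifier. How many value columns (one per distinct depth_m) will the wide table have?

3 distinct depth_m values: 150, 250, 2000.

3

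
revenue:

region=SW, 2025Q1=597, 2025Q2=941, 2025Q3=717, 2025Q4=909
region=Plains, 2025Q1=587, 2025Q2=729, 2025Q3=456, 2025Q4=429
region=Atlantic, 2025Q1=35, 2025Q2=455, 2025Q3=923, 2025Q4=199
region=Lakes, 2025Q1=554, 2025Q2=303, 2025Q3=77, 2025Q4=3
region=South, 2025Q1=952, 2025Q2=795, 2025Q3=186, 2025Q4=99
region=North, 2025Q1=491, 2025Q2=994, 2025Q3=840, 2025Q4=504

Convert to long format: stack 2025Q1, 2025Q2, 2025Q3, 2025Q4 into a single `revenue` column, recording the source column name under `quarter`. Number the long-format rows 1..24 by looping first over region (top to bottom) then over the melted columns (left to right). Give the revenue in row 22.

24 rows total (6 × 4). Row 22: index ⌊(22-1)/4⌋ = 5 into region → North; (22-1) mod 4 = 1 into the melted columns → 2025Q2.
So row 22 is (North, 2025Q2, 994); revenue = 994.

994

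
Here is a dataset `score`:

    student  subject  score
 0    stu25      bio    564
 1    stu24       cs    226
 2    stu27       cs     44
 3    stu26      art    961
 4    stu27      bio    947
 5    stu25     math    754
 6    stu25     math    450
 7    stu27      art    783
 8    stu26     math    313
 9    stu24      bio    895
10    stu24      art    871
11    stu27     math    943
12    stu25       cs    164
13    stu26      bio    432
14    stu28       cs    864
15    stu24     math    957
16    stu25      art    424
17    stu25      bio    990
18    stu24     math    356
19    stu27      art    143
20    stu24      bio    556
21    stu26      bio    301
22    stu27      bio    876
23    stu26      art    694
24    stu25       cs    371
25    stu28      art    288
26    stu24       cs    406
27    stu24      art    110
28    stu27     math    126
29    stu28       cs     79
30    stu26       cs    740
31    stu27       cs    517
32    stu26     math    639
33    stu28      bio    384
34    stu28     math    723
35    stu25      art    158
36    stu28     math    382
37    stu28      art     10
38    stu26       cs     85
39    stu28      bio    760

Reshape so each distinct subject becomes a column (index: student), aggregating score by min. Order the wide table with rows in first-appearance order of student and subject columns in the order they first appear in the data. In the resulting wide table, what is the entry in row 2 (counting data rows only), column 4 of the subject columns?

With rows in first-appearance order of student, row 2 is student=stu24. subject columns in first-appearance order: bio, cs, art, math; column 4 is math.
Long rows with student=stu24, subject=math: min(957, 356) = 356.

356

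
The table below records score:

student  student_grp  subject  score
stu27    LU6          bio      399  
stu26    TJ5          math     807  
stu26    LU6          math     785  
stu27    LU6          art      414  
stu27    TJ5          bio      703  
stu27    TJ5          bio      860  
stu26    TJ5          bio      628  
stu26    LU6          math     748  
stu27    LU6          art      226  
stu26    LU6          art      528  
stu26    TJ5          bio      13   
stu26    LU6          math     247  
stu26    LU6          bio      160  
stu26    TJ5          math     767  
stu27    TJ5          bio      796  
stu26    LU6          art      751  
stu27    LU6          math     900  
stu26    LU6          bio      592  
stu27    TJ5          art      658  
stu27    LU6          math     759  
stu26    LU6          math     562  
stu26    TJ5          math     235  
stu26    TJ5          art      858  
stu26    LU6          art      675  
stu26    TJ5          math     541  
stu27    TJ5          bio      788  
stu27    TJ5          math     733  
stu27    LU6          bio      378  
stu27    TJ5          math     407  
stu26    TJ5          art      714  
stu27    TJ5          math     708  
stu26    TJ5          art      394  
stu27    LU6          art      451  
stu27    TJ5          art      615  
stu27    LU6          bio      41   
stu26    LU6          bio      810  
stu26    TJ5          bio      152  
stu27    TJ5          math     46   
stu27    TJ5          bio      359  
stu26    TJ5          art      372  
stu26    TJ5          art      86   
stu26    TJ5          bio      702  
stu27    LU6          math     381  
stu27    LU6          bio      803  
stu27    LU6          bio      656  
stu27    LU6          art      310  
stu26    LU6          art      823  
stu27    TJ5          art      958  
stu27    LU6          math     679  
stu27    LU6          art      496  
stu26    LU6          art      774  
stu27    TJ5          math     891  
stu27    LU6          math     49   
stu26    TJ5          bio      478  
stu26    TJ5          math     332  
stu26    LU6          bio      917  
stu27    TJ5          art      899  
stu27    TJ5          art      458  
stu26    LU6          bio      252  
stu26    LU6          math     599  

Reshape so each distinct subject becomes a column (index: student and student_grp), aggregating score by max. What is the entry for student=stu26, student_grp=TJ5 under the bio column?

702

Rows with student=stu26, student_grp=TJ5 and subject=bio: score values are 628, 13, 152, 702, 478.
max(628, 13, 152, 702, 478) = 702.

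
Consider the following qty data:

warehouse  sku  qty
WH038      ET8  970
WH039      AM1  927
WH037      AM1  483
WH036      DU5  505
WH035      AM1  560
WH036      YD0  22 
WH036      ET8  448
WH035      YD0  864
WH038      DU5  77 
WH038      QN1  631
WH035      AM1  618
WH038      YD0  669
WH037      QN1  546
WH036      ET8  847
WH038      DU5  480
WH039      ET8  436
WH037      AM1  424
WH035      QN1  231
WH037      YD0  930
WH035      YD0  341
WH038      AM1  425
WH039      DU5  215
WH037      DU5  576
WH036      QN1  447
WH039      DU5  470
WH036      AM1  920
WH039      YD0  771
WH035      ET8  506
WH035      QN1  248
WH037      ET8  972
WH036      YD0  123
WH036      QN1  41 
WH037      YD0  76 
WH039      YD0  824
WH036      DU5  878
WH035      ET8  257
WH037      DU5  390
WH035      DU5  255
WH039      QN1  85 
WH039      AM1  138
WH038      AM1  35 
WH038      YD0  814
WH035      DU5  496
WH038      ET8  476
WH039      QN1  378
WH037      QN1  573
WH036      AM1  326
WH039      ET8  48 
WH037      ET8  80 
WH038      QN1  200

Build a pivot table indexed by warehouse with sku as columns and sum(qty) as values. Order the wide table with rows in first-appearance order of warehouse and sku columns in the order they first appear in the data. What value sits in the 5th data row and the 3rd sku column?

With rows in first-appearance order of warehouse, row 5 is warehouse=WH035. sku columns in first-appearance order: ET8, AM1, DU5, YD0, QN1; column 3 is DU5.
Long rows with warehouse=WH035, sku=DU5: 255 + 496 = 751.

751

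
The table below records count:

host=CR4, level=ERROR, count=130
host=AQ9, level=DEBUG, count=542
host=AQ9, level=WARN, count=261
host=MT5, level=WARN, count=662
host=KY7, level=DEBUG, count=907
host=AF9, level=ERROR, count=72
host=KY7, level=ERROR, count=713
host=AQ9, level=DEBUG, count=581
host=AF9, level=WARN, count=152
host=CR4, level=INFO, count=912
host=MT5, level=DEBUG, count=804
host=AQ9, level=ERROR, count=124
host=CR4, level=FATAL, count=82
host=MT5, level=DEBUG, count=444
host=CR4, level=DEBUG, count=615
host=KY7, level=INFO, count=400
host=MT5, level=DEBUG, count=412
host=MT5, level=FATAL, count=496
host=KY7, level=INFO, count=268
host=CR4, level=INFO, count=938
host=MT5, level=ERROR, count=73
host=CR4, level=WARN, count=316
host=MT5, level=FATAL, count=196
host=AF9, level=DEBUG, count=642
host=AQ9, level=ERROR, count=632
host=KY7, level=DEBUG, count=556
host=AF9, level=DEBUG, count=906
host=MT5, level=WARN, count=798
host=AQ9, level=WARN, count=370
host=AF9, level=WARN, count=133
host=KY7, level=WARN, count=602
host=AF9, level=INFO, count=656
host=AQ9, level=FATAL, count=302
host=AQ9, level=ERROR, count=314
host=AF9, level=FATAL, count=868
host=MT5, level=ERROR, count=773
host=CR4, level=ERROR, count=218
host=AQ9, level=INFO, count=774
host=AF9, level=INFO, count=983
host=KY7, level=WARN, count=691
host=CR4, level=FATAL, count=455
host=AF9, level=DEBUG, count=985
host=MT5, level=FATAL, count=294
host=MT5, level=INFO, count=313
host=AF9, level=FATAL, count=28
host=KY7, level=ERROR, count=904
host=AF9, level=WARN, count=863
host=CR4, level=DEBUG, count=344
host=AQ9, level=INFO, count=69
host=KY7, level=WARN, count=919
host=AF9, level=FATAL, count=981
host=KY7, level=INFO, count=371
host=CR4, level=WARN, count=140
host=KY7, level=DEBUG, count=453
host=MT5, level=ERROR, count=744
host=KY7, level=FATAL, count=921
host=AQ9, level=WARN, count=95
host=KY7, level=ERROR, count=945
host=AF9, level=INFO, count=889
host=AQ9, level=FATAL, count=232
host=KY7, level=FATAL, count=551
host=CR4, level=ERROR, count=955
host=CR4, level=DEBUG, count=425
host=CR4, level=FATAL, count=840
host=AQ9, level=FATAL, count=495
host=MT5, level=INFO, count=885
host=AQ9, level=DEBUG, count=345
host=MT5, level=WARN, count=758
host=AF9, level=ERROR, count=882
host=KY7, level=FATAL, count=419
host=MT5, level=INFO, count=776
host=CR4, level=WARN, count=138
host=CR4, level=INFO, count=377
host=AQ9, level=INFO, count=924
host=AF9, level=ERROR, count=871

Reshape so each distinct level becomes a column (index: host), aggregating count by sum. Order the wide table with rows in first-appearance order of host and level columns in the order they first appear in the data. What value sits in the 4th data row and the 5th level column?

With rows in first-appearance order of host, row 4 is host=KY7. level columns in first-appearance order: ERROR, DEBUG, WARN, INFO, FATAL; column 5 is FATAL.
Long rows with host=KY7, level=FATAL: 921 + 551 + 419 = 1891.

1891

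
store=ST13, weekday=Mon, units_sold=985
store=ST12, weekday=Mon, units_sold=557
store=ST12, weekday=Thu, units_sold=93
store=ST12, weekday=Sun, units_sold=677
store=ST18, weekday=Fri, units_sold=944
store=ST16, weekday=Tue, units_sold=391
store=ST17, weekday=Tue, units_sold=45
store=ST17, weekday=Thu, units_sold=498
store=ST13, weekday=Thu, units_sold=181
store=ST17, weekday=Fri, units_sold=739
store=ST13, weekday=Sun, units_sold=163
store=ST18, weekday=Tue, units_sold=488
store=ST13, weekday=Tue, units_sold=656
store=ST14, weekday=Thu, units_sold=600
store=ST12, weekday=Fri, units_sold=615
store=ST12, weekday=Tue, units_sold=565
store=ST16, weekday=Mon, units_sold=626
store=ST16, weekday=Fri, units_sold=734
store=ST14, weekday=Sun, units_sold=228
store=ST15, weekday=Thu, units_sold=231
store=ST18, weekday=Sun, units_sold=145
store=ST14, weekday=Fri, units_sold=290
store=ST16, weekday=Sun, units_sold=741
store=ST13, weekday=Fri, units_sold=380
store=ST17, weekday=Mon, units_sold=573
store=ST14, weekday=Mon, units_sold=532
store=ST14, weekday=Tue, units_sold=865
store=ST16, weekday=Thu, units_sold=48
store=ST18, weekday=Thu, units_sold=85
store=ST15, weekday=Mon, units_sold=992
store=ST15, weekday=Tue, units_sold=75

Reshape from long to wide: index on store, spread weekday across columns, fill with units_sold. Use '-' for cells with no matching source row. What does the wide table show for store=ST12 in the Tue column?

565

The long row with store=ST12, weekday=Tue has units_sold=565.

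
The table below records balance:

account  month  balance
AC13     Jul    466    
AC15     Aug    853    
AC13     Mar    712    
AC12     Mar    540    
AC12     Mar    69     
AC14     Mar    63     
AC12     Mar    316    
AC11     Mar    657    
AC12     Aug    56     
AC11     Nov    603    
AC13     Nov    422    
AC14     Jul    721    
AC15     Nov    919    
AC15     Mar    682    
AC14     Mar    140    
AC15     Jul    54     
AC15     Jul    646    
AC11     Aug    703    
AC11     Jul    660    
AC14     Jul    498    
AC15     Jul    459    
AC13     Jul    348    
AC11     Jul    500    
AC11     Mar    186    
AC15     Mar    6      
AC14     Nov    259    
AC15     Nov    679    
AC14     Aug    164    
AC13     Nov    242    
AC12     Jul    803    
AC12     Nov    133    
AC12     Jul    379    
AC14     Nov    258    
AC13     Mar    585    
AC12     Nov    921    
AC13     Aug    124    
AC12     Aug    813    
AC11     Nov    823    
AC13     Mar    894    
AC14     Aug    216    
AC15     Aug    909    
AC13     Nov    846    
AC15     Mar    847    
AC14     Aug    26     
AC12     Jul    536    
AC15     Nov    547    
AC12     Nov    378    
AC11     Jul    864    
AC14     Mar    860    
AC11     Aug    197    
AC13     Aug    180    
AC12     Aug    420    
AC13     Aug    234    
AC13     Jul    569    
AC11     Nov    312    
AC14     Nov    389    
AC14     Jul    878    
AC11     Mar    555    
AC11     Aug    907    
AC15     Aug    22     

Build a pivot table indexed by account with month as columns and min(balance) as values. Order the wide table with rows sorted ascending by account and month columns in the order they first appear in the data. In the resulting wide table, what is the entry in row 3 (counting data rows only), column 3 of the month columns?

585

With rows sorted ascending by account, row 3 is account=AC13. month columns in first-appearance order: Jul, Aug, Mar, Nov; column 3 is Mar.
Long rows with account=AC13, month=Mar: min(712, 585, 894) = 585.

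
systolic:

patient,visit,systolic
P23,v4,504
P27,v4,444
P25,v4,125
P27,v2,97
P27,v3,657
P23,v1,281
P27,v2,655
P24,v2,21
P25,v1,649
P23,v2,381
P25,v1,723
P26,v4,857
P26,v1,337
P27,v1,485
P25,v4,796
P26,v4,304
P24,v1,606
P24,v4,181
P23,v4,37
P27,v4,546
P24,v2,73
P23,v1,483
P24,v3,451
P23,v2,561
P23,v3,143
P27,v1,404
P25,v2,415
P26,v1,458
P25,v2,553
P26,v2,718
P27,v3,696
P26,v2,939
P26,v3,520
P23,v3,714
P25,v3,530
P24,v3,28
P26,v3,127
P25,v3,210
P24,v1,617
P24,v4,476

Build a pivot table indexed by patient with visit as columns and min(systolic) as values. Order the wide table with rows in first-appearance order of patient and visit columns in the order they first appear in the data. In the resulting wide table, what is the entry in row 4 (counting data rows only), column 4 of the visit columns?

606

With rows in first-appearance order of patient, row 4 is patient=P24. visit columns in first-appearance order: v4, v2, v3, v1; column 4 is v1.
Long rows with patient=P24, visit=v1: min(606, 617) = 606.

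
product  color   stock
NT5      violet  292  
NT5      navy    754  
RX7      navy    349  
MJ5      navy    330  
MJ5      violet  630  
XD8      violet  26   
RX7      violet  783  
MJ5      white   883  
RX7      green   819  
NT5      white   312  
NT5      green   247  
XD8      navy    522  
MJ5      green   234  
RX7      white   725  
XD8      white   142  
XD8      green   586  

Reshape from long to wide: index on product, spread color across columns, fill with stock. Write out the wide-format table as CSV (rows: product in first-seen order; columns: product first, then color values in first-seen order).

Columns: product plus the 4 distinct color values (violet, navy, white, green).
For example, row NT5 column violet takes stock=292 from the long row (NT5, violet).

product,violet,navy,white,green
NT5,292,754,312,247
RX7,783,349,725,819
MJ5,630,330,883,234
XD8,26,522,142,586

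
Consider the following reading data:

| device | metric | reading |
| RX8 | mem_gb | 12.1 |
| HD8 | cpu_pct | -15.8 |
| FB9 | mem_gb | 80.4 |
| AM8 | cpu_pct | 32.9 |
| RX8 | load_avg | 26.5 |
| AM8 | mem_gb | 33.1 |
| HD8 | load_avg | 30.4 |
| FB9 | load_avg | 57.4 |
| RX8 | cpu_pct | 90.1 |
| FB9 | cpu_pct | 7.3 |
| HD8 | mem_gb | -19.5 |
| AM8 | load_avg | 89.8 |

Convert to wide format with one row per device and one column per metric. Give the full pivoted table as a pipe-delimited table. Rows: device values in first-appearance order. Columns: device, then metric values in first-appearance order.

Columns: device plus the 3 distinct metric values (mem_gb, cpu_pct, load_avg).
For example, row RX8 column mem_gb takes reading=12.1 from the long row (RX8, mem_gb).

| device | mem_gb | cpu_pct | load_avg |
| RX8 | 12.1 | 90.1 | 26.5 |
| HD8 | -19.5 | -15.8 | 30.4 |
| FB9 | 80.4 | 7.3 | 57.4 |
| AM8 | 33.1 | 32.9 | 89.8 |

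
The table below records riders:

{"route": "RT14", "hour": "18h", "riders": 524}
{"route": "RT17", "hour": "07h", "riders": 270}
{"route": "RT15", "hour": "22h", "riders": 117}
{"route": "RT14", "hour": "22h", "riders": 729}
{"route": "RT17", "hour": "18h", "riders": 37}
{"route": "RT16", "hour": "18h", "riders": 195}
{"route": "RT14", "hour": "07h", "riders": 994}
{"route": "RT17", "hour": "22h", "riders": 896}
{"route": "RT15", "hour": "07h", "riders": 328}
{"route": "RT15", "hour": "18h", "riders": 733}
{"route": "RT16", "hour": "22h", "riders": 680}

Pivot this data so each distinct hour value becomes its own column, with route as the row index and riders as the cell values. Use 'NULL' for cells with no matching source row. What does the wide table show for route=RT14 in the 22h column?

The long row with route=RT14, hour=22h has riders=729.

729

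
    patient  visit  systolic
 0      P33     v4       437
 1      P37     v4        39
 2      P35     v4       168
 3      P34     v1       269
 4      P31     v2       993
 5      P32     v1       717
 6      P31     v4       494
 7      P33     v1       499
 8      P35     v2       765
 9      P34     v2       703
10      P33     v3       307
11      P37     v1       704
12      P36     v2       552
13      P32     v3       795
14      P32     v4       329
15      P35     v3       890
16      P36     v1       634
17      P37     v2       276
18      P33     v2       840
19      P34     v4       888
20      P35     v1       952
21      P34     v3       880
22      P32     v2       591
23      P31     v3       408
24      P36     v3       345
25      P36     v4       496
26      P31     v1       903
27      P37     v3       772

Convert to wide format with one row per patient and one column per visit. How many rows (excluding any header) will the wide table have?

7 distinct patient values → 7 rows.

7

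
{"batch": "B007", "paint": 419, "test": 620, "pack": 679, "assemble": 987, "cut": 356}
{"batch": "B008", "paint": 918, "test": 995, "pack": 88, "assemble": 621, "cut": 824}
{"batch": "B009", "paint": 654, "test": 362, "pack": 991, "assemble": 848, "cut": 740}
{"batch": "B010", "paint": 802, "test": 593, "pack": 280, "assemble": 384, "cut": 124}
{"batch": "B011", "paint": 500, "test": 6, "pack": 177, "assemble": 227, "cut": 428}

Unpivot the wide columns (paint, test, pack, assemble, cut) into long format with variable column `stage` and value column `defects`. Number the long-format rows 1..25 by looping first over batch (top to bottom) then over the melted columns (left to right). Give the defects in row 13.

991

25 rows total (5 × 5). Row 13: index ⌊(13-1)/5⌋ = 2 into batch → B009; (13-1) mod 5 = 2 into the melted columns → pack.
So row 13 is (B009, pack, 991); defects = 991.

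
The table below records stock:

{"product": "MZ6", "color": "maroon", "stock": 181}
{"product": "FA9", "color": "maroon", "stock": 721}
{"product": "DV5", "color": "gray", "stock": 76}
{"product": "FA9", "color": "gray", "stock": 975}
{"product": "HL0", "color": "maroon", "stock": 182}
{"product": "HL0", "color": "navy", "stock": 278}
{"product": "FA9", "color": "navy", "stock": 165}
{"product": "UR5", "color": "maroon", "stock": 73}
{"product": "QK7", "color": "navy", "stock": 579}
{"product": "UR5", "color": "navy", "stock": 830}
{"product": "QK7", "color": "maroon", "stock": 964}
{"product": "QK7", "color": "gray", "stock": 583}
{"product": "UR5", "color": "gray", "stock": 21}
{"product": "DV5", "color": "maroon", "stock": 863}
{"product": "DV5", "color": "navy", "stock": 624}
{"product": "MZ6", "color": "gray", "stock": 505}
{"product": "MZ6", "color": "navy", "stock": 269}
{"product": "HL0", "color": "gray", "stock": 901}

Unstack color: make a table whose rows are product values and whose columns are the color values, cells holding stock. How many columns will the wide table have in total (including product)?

1 column for product plus 3 distinct color values → 4 columns.

4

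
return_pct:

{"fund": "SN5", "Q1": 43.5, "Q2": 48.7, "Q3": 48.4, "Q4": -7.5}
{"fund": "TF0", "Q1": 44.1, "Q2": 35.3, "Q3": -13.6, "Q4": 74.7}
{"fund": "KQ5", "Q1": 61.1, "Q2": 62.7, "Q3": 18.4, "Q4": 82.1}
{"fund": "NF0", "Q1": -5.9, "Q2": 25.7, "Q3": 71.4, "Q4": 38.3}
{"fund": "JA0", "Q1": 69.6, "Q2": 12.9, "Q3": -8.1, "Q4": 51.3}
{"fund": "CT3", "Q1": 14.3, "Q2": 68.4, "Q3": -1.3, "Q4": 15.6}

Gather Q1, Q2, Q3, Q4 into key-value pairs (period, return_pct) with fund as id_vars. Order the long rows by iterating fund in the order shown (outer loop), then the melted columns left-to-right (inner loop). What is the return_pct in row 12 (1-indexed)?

82.1

24 rows total (6 × 4). Row 12: index ⌊(12-1)/4⌋ = 2 into fund → KQ5; (12-1) mod 4 = 3 into the melted columns → Q4.
So row 12 is (KQ5, Q4, 82.1); return_pct = 82.1.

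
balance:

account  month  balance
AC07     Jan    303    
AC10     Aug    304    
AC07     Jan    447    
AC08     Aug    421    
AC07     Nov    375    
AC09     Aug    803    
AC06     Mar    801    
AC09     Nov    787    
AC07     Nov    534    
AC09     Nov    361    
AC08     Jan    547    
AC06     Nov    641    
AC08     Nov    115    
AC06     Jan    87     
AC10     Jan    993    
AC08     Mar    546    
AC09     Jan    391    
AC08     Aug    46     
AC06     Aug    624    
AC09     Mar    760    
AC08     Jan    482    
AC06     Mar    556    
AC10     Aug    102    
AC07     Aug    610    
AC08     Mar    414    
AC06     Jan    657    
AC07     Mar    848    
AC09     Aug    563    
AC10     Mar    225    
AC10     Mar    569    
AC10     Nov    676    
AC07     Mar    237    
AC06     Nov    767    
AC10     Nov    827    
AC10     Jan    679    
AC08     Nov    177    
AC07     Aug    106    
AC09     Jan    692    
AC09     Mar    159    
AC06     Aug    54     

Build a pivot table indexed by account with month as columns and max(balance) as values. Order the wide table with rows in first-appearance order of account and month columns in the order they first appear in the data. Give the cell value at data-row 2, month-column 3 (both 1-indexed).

With rows in first-appearance order of account, row 2 is account=AC10. month columns in first-appearance order: Jan, Aug, Nov, Mar; column 3 is Nov.
Long rows with account=AC10, month=Nov: max(676, 827) = 827.

827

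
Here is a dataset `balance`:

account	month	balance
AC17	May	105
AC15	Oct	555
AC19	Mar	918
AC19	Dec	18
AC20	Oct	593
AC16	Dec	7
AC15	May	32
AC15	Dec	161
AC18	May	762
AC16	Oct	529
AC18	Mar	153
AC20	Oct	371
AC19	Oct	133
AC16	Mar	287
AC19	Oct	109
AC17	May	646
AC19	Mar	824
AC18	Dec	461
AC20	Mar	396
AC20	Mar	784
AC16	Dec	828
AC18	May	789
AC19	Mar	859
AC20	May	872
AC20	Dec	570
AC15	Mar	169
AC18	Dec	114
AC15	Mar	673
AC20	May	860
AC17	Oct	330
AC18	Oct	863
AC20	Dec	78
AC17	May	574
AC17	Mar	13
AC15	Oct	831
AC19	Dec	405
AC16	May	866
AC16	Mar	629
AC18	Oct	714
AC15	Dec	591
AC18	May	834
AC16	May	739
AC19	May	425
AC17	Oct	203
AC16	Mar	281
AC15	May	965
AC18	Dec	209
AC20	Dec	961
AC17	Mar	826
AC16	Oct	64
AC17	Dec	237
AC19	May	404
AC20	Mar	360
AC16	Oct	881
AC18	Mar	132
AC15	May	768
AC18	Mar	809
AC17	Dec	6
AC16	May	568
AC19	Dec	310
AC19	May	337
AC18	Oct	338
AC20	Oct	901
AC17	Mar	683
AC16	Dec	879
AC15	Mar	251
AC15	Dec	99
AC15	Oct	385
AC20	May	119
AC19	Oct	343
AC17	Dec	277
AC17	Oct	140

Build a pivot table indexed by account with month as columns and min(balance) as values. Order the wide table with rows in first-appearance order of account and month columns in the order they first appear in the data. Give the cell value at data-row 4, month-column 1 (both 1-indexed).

119

With rows in first-appearance order of account, row 4 is account=AC20. month columns in first-appearance order: May, Oct, Mar, Dec; column 1 is May.
Long rows with account=AC20, month=May: min(872, 860, 119) = 119.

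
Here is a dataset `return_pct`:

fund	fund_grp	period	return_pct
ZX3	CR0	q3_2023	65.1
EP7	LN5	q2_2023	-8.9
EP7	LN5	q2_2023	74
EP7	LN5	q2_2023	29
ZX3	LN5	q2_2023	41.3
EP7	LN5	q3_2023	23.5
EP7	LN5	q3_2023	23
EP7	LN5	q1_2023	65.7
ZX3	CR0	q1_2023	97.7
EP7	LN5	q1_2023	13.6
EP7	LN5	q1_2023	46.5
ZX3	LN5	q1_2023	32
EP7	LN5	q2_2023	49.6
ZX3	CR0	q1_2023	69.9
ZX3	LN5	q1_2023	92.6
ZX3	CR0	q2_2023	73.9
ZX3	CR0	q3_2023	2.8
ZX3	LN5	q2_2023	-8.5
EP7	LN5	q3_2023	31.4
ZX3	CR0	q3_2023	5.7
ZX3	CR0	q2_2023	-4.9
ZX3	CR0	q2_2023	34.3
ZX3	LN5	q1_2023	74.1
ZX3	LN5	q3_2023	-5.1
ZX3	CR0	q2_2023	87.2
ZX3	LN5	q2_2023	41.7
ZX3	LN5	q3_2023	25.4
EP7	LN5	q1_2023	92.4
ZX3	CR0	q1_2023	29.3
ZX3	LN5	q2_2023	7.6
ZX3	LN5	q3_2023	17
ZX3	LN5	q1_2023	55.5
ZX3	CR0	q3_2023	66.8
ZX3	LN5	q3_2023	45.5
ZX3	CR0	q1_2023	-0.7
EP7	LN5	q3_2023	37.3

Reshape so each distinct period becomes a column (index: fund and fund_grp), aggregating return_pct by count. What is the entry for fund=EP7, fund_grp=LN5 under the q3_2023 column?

Rows with fund=EP7, fund_grp=LN5 and period=q3_2023: return_pct values are 23.5, 23, 31.4, 37.3.
4 rows match — count = 4.

4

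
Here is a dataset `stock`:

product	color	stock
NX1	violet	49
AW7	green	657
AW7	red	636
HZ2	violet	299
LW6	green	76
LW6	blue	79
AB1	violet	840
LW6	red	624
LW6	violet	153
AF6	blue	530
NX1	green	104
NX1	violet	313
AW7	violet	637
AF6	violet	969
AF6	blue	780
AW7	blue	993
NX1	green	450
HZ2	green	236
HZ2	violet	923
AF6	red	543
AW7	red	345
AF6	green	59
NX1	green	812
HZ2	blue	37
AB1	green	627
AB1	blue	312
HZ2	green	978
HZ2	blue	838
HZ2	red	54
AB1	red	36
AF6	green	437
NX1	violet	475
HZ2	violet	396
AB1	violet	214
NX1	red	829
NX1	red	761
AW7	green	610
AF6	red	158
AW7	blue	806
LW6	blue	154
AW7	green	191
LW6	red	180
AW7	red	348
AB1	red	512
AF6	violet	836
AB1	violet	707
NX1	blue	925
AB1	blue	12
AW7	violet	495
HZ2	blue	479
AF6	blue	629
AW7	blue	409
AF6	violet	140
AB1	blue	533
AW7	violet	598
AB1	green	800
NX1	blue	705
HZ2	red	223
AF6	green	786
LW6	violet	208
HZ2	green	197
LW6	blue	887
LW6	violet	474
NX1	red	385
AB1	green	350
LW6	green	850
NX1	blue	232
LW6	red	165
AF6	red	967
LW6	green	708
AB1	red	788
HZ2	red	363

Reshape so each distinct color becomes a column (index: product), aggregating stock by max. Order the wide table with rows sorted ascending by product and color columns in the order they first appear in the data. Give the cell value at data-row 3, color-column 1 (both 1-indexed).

637

With rows sorted ascending by product, row 3 is product=AW7. color columns in first-appearance order: violet, green, red, blue; column 1 is violet.
Long rows with product=AW7, color=violet: max(637, 495, 598) = 637.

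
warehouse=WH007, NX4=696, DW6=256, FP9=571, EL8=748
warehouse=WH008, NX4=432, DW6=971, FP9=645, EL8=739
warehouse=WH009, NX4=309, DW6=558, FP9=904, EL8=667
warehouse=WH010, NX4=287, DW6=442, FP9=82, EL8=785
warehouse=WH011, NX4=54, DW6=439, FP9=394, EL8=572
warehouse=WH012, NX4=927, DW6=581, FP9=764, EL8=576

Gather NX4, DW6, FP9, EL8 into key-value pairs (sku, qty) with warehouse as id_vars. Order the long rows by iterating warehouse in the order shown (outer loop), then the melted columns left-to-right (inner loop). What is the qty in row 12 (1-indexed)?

24 rows total (6 × 4). Row 12: index ⌊(12-1)/4⌋ = 2 into warehouse → WH009; (12-1) mod 4 = 3 into the melted columns → EL8.
So row 12 is (WH009, EL8, 667); qty = 667.

667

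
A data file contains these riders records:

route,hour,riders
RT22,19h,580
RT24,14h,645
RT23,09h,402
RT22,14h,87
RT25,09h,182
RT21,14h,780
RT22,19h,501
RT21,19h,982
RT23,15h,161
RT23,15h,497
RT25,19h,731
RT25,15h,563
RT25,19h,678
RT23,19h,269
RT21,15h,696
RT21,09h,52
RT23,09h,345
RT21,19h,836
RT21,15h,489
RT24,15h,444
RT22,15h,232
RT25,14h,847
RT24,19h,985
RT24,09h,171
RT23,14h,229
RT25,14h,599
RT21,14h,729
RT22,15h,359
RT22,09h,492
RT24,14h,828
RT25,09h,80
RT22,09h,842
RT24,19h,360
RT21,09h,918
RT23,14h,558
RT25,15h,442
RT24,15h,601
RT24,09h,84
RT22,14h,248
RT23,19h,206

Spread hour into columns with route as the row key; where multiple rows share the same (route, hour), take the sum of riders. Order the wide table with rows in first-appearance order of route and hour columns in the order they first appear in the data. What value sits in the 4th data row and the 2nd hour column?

With rows in first-appearance order of route, row 4 is route=RT25. hour columns in first-appearance order: 19h, 14h, 09h, 15h; column 2 is 14h.
Long rows with route=RT25, hour=14h: 847 + 599 = 1446.

1446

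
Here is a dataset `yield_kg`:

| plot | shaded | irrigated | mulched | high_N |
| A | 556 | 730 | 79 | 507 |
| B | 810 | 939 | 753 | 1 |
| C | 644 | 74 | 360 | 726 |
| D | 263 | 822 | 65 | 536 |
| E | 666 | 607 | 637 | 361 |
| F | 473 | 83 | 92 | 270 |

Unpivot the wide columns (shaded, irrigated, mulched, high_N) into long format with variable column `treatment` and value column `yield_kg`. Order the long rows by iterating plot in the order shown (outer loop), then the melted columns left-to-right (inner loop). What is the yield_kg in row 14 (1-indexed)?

822

24 rows total (6 × 4). Row 14: index ⌊(14-1)/4⌋ = 3 into plot → D; (14-1) mod 4 = 1 into the melted columns → irrigated.
So row 14 is (D, irrigated, 822); yield_kg = 822.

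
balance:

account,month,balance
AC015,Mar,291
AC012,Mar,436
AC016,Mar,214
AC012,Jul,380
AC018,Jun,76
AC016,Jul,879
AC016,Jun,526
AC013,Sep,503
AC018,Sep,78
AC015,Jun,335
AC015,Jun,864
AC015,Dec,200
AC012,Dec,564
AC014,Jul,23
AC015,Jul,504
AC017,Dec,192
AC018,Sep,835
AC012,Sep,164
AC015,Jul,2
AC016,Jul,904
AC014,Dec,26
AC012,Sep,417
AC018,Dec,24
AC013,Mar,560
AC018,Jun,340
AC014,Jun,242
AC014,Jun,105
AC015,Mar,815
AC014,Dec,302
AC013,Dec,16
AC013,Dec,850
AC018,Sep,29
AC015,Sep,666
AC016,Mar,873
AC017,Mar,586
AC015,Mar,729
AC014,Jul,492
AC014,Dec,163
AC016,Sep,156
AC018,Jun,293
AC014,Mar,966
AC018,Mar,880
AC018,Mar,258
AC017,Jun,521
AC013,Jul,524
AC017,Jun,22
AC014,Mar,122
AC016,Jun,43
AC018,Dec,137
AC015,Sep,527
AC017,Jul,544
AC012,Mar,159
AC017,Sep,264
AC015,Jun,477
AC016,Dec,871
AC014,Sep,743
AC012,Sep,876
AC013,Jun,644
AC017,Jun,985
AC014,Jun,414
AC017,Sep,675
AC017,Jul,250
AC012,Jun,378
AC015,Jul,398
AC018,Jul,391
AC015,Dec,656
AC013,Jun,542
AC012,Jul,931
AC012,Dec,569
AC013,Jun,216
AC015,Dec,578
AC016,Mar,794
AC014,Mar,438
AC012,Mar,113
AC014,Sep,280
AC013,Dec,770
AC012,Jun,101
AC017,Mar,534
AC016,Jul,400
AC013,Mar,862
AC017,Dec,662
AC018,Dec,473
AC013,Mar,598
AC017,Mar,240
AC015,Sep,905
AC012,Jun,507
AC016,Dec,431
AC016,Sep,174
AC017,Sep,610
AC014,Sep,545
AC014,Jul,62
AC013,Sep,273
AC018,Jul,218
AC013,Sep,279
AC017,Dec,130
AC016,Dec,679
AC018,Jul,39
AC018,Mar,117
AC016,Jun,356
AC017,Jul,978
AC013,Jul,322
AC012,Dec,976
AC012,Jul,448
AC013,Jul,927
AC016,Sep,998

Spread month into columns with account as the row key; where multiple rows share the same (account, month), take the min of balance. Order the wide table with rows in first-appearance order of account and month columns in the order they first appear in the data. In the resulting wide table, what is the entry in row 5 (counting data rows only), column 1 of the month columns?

With rows in first-appearance order of account, row 5 is account=AC013. month columns in first-appearance order: Mar, Jul, Jun, Sep, Dec; column 1 is Mar.
Long rows with account=AC013, month=Mar: min(560, 862, 598) = 560.

560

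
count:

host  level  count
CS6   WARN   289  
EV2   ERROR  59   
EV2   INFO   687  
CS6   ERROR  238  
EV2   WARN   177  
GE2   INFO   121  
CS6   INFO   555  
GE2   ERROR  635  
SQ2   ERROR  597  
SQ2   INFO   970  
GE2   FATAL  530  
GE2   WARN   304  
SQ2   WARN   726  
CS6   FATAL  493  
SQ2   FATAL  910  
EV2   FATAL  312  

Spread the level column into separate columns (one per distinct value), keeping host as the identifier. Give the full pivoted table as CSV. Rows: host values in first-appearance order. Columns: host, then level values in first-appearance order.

host,WARN,ERROR,INFO,FATAL
CS6,289,238,555,493
EV2,177,59,687,312
GE2,304,635,121,530
SQ2,726,597,970,910

Columns: host plus the 4 distinct level values (WARN, ERROR, INFO, FATAL).
For example, row CS6 column WARN takes count=289 from the long row (CS6, WARN).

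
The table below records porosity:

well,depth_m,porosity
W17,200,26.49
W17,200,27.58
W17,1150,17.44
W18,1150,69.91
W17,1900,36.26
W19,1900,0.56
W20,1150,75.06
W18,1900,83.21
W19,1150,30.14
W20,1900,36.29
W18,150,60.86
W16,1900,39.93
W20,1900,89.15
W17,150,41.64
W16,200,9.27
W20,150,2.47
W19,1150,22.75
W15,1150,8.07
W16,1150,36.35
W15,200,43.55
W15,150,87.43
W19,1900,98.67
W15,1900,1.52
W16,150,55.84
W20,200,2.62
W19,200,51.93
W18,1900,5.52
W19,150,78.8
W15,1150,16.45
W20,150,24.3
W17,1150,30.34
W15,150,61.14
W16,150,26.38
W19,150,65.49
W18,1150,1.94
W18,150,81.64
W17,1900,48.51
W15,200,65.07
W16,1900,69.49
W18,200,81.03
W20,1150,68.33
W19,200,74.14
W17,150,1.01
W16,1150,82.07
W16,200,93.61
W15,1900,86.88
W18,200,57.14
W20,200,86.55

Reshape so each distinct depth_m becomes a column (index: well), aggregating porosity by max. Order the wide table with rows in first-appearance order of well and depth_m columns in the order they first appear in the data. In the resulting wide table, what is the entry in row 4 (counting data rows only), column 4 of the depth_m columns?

With rows in first-appearance order of well, row 4 is well=W20. depth_m columns in first-appearance order: 200, 1150, 1900, 150; column 4 is 150.
Long rows with well=W20, depth_m=150: max(2.47, 24.3) = 24.3.

24.3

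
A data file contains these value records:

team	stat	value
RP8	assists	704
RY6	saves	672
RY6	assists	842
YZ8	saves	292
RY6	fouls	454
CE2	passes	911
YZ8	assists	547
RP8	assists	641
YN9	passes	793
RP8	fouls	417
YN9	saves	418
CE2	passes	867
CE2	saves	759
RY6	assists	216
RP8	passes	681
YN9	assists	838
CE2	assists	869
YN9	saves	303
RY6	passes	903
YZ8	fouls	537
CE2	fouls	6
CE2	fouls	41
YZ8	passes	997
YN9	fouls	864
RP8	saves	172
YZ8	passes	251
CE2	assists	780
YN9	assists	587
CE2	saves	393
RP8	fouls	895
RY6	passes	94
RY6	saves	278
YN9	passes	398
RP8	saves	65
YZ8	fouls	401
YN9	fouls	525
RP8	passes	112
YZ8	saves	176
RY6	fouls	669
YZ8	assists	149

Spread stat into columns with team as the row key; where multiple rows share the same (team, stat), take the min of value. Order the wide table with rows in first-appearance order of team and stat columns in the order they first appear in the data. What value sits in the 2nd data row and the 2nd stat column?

With rows in first-appearance order of team, row 2 is team=RY6. stat columns in first-appearance order: assists, saves, fouls, passes; column 2 is saves.
Long rows with team=RY6, stat=saves: min(672, 278) = 278.

278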